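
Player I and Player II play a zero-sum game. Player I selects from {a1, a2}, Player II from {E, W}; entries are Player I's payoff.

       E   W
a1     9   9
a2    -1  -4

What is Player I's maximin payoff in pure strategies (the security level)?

9

Row minima: a1 → 9, a2 → -4.
The best of these is 9.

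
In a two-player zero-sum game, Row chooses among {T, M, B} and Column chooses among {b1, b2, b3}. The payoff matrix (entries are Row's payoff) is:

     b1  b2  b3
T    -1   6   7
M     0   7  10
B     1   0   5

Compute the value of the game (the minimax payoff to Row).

Row minima: T → -1, M → 0, B → 0; maximin = 0.
Column maxima: b1 → 1, b2 → 7, b3 → 10; minimax = 1.
0 ≠ 1, so there is no saddle point; optimal play is mixed.
T is strictly dominated by M, so Row never plays it.
b3 is strictly dominated by b1 (it gives Row strictly more in every row), so Column never plays it.
On the remaining 2×2 (M, B vs b1, b2):
Let Row play M with probability p. Expected payoff against b1: 0p + 1(1−p) = −p + 1; against b2: 7p + 0(1−p) = 7p.
Setting these equal: −p + 1 = 7p ⇒ −8p = -1 ⇒ p = 1/8, and the value is (-1)·(1/8) + 1 = 7/8.
For Column: with q = P(b1), equating M's and B's payoffs gives −7q + 7 = q ⇒ q = 7/8.

7/8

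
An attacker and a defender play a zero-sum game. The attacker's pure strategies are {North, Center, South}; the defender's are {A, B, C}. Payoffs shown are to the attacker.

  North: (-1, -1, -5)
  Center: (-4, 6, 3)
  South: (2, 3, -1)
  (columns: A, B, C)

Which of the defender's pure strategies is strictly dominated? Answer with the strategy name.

B

C holds the attacker's payoff strictly below B in every row: -5 < -1, 3 < 6, -1 < 3.
So B is strictly dominated for the defender.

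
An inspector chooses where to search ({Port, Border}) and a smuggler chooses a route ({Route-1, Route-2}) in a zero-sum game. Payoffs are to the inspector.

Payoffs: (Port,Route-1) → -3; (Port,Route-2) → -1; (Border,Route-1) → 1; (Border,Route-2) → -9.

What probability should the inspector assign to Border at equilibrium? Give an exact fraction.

1/6

Row minima: Port → -3, Border → -9; maximin = -3.
Column maxima: Route-1 → 1, Route-2 → -1; minimax = -1.
-3 ≠ -1, so there is no saddle point; optimal play is mixed.
Let the inspector play Port with probability p. Expected payoff against Route-1: (-3)p + 1(1−p) = −4p + 1; against Route-2: (-1)p + (-9)(1−p) = 8p − 9.
Setting these equal: −4p + 1 = 8p − 9 ⇒ −12p = -10 ⇒ p = 5/6, and the value is (-4)·(5/6) + 1 = -7/3.
For the smuggler: with q = P(Route-1), equating Port's and Border's payoffs gives −2q − 1 = 10q − 9 ⇒ q = 2/3.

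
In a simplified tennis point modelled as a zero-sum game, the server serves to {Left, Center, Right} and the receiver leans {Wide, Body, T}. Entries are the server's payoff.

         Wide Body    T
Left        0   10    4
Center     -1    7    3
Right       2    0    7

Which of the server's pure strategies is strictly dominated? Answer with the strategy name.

Center

Left gives a strictly higher payoff than Center against every column: 0 > -1, 10 > 7, 4 > 3.
So Center is strictly dominated and the server never plays it.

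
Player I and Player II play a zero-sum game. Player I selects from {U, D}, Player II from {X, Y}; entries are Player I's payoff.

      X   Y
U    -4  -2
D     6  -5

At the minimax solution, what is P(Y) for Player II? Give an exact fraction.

10/13

Row minima: U → -4, D → -5; maximin = -4.
Column maxima: X → 6, Y → -2; minimax = -2.
-4 ≠ -2, so there is no saddle point; optimal play is mixed.
Let Player I play U with probability p. Expected payoff against X: (-4)p + 6(1−p) = −10p + 6; against Y: (-2)p + (-5)(1−p) = 3p − 5.
Setting these equal: −10p + 6 = 3p − 5 ⇒ −13p = -11 ⇒ p = 11/13, and the value is (-10)·(11/13) + 6 = -32/13.
For Player II: with q = P(X), equating U's and D's payoffs gives −2q − 2 = 11q − 5 ⇒ q = 3/13.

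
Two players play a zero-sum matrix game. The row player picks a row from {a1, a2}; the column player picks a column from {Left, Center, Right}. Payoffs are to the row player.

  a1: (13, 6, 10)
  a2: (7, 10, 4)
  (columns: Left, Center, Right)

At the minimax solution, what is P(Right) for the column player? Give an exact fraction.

Row minima: a1 → 6, a2 → 4; maximin = 6.
Column maxima: Left → 13, Center → 10, Right → 10; minimax = 10.
6 ≠ 10, so there is no saddle point; optimal play is mixed.
Left is strictly dominated by Right (it gives the row player strictly more in every row), so the column player never plays it.
On the remaining 2×2 (a1, a2 vs Center, Right):
Let the row player play a1 with probability p. Expected payoff against Center: 6p + 10(1−p) = −4p + 10; against Right: 10p + 4(1−p) = 6p + 4.
Setting these equal: −4p + 10 = 6p + 4 ⇒ −10p = -6 ⇒ p = 3/5, and the value is (-4)·(3/5) + 10 = 38/5.
For the column player: with q = P(Center), equating a1's and a2's payoffs gives −4q + 10 = 6q + 4 ⇒ q = 3/5.

2/5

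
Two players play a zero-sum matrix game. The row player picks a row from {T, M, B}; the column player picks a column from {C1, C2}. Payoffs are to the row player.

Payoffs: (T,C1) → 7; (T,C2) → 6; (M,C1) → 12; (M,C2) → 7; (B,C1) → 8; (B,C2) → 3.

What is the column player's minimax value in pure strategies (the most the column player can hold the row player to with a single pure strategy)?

Column maxima: C1 → 12, C2 → 7.
The smallest of these is 7.

7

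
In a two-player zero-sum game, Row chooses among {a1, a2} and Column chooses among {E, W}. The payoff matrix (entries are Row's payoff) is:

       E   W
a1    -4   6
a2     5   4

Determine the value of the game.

Row minima: a1 → -4, a2 → 4; maximin = 4.
Column maxima: E → 5, W → 6; minimax = 5.
4 ≠ 5, so there is no saddle point; optimal play is mixed.
Let Row play a1 with probability p. Expected payoff against E: (-4)p + 5(1−p) = −9p + 5; against W: 6p + 4(1−p) = 2p + 4.
Setting these equal: −9p + 5 = 2p + 4 ⇒ −11p = -1 ⇒ p = 1/11, and the value is (-9)·(1/11) + 5 = 46/11.
For Column: with q = P(E), equating a1's and a2's payoffs gives −10q + 6 = q + 4 ⇒ q = 2/11.

46/11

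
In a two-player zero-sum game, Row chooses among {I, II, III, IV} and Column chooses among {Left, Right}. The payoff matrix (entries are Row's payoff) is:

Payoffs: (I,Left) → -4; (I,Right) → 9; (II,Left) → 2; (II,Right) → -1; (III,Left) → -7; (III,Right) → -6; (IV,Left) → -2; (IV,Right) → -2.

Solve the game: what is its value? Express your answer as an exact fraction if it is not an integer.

Row minima: I → -4, II → -1, III → -7, IV → -2; maximin = -1.
Column maxima: Left → 2, Right → 9; minimax = 2.
-1 ≠ 2, so there is no saddle point; optimal play is mixed.
III is strictly dominated by I, so Row never plays it.
IV is strictly dominated by II, so Row never plays it.
On the remaining 2×2 (I, II vs Left, Right):
Let Row play I with probability p. Expected payoff against Left: (-4)p + 2(1−p) = −6p + 2; against Right: 9p + (-1)(1−p) = 10p − 1.
Setting these equal: −6p + 2 = 10p − 1 ⇒ −16p = -3 ⇒ p = 3/16, and the value is (-6)·(3/16) + 2 = 7/8.
For Column: with q = P(Left), equating I's and II's payoffs gives −13q + 9 = 3q − 1 ⇒ q = 5/8.

7/8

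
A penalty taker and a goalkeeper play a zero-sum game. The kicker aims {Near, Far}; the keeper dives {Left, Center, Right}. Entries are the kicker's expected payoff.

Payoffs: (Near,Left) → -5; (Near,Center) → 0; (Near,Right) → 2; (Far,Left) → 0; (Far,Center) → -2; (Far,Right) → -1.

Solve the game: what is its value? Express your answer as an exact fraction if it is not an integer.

Row minima: Near → -5, Far → -2; maximin = -2.
Column maxima: Left → 0, Center → 0, Right → 2; minimax = 0.
-2 ≠ 0, so there is no saddle point; optimal play is mixed.
Right is strictly dominated by Center (it gives the kicker strictly more in every row), so the keeper never plays it.
On the remaining 2×2 (Near, Far vs Left, Center):
Let the kicker play Near with probability p. Expected payoff against Left: (-5)p + 0(1−p) = −5p; against Center: 0p + (-2)(1−p) = 2p − 2.
Setting these equal: −5p = 2p − 2 ⇒ −7p = -2 ⇒ p = 2/7, and the value is (-5)·(2/7) = -10/7.
For the keeper: with q = P(Left), equating Near's and Far's payoffs gives −5q = 2q − 2 ⇒ q = 2/7.

-10/7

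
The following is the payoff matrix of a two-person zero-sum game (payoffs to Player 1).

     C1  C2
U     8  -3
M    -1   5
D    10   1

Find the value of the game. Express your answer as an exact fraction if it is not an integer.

Row minima: U → -3, M → -1, D → 1; maximin = 1.
Column maxima: C1 → 10, C2 → 5; minimax = 5.
1 ≠ 5, so there is no saddle point; optimal play is mixed.
U is strictly dominated by D, so Player 1 never plays it.
On the remaining 2×2 (M, D vs C1, C2):
Let Player 1 play M with probability p. Expected payoff against C1: (-1)p + 10(1−p) = −11p + 10; against C2: 5p + 1(1−p) = 4p + 1.
Setting these equal: −11p + 10 = 4p + 1 ⇒ −15p = -9 ⇒ p = 3/5, and the value is (-11)·(3/5) + 10 = 17/5.
For Player 2: with q = P(C1), equating M's and D's payoffs gives −6q + 5 = 9q + 1 ⇒ q = 4/15.

17/5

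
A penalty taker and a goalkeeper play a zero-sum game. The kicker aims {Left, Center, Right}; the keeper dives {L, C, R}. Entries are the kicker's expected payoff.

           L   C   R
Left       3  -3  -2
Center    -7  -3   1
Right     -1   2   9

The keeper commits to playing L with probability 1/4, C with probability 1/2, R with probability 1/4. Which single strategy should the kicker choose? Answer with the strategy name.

Right

Expected payoff of Left: (1/4)·3 + (1/2)·(-3) + (1/4)·(-2) = -5/4.
Expected payoff of Center: (1/4)·(-7) + (1/2)·(-3) + (1/4)·1 = -3.
Expected payoff of Right: (1/4)·(-1) + (1/2)·2 + (1/4)·9 = 3.
The largest is 3, so the kicker's best response is Right.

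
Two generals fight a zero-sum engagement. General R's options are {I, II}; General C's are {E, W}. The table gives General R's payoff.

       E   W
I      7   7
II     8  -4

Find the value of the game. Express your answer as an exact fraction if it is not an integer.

Row minima: I → 7, II → -4; maximin = 7.
Column maxima: E → 8, W → 7; minimax = 7.
Since maximin = minimax = 7, there is a saddle point and the value is 7.

7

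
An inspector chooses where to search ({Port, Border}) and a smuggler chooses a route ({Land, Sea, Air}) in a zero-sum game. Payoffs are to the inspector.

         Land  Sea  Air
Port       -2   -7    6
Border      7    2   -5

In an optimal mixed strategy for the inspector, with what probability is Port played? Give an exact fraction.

Row minima: Port → -7, Border → -5; maximin = -5.
Column maxima: Land → 7, Sea → 2, Air → 6; minimax = 2.
-5 ≠ 2, so there is no saddle point; optimal play is mixed.
Land is strictly dominated by Sea (it gives the inspector strictly more in every row), so the smuggler never plays it.
On the remaining 2×2 (Port, Border vs Sea, Air):
Let the inspector play Port with probability p. Expected payoff against Sea: (-7)p + 2(1−p) = −9p + 2; against Air: 6p + (-5)(1−p) = 11p − 5.
Setting these equal: −9p + 2 = 11p − 5 ⇒ −20p = -7 ⇒ p = 7/20, and the value is (-9)·(7/20) + 2 = -23/20.
For the smuggler: with q = P(Sea), equating Port's and Border's payoffs gives −13q + 6 = 7q − 5 ⇒ q = 11/20.

7/20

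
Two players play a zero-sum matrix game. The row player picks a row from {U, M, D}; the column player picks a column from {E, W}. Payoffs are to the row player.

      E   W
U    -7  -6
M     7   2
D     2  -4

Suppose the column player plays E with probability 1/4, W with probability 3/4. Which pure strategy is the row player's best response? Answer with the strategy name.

M

Expected payoff of U: (1/4)·(-7) + (3/4)·(-6) = -25/4.
Expected payoff of M: (1/4)·7 + (3/4)·2 = 13/4.
Expected payoff of D: (1/4)·2 + (3/4)·(-4) = -5/2.
The largest is 13/4, so the row player's best response is M.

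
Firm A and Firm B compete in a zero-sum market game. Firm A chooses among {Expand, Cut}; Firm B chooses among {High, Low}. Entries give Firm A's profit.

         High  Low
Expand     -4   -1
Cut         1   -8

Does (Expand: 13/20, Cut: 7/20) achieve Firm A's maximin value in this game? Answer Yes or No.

Against High this mix gives (13/20)·(-4) + (7/20)·1 = -9/4.
Against Low this mix gives (13/20)·(-1) + (7/20)·(-8) = -69/20.
Firm B will play Low, holding Firm A to -69/20. Shifting weight toward the row that does better against Low would raise this floor (the equalizing mix achieves -11/4 against both Low and High), so the proposed strategy is not optimal.

No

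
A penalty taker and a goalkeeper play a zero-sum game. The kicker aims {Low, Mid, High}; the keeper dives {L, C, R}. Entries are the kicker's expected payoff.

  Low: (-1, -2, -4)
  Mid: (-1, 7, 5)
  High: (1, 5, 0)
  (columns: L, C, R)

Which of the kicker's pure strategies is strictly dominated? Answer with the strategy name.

High gives a strictly higher payoff than Low against every column: 1 > -1, 5 > -2, 0 > -4.
So Low is strictly dominated and the kicker never plays it.

Low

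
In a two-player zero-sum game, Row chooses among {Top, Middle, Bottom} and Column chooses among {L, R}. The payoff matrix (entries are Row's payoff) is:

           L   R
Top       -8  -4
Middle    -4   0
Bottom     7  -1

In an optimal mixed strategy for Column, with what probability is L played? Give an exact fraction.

Row minima: Top → -8, Middle → -4, Bottom → -1; maximin = -1.
Column maxima: L → 7, R → 0; minimax = 0.
-1 ≠ 0, so there is no saddle point; optimal play is mixed.
Top is strictly dominated by Middle, so Row never plays it.
On the remaining 2×2 (Middle, Bottom vs L, R):
Let Row play Middle with probability p. Expected payoff against L: (-4)p + 7(1−p) = −11p + 7; against R: 0p + (-1)(1−p) = p − 1.
Setting these equal: −11p + 7 = p − 1 ⇒ −12p = -8 ⇒ p = 2/3, and the value is (-11)·(2/3) + 7 = -1/3.
For Column: with q = P(L), equating Middle's and Bottom's payoffs gives −4q = 8q − 1 ⇒ q = 1/12.

1/12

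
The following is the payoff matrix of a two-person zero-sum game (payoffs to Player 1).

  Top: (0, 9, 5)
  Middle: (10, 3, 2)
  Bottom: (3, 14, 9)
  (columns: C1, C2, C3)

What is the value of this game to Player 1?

Row minima: Top → 0, Middle → 2, Bottom → 3; maximin = 3.
Column maxima: C1 → 10, C2 → 14, C3 → 9; minimax = 9.
3 ≠ 9, so there is no saddle point; optimal play is mixed.
Top is strictly dominated by Bottom, so Player 1 never plays it.
C2 is strictly dominated by C3 (it gives Player 1 strictly more in every row), so Player 2 never plays it.
On the remaining 2×2 (Middle, Bottom vs C1, C3):
Let Player 1 play Middle with probability p. Expected payoff against C1: 10p + 3(1−p) = 7p + 3; against C3: 2p + 9(1−p) = −7p + 9.
Setting these equal: 7p + 3 = −7p + 9 ⇒ 14p = 6 ⇒ p = 3/7, and the value is (7)·(3/7) + 3 = 6.
For Player 2: with q = P(C1), equating Middle's and Bottom's payoffs gives 8q + 2 = −6q + 9 ⇒ q = 1/2.

6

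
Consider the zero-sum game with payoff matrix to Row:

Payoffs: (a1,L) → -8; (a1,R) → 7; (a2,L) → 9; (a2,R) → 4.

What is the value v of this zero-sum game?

19/4

Row minima: a1 → -8, a2 → 4; maximin = 4.
Column maxima: L → 9, R → 7; minimax = 7.
4 ≠ 7, so there is no saddle point; optimal play is mixed.
Let Row play a1 with probability p. Expected payoff against L: (-8)p + 9(1−p) = −17p + 9; against R: 7p + 4(1−p) = 3p + 4.
Setting these equal: −17p + 9 = 3p + 4 ⇒ −20p = -5 ⇒ p = 1/4, and the value is (-17)·(1/4) + 9 = 19/4.
For Column: with q = P(L), equating a1's and a2's payoffs gives −15q + 7 = 5q + 4 ⇒ q = 3/20.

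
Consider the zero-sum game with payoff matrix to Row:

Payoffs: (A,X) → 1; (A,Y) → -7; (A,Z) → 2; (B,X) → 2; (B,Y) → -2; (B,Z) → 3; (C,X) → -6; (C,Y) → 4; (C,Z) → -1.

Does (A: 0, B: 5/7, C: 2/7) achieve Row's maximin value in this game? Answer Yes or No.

Against X this mix gives (5/7)·2 + (2/7)·(-6) = -2/7.
Against Y this mix gives (5/7)·(-2) + (2/7)·4 = -2/7.
Against Z this mix gives (5/7)·3 + (2/7)·(-1) = 13/7.
All of Column's active replies (X, Y) yield -2/7, and no column does worse for Row. The mix makes Column indifferent and guarantees -2/7, so it is optimal.

Yes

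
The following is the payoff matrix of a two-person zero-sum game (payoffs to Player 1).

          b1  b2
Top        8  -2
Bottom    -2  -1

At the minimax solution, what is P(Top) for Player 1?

Row minima: Top → -2, Bottom → -2; maximin = -2.
Column maxima: b1 → 8, b2 → -1; minimax = -1.
-2 ≠ -1, so there is no saddle point; optimal play is mixed.
Let Player 1 play Top with probability p. Expected payoff against b1: 8p + (-2)(1−p) = 10p − 2; against b2: (-2)p + (-1)(1−p) = −p − 1.
Setting these equal: 10p − 2 = −p − 1 ⇒ 11p = 1 ⇒ p = 1/11, and the value is (10)·(1/11) − 2 = -12/11.
For Player 2: with q = P(b1), equating Top's and Bottom's payoffs gives 10q − 2 = −q − 1 ⇒ q = 1/11.

1/11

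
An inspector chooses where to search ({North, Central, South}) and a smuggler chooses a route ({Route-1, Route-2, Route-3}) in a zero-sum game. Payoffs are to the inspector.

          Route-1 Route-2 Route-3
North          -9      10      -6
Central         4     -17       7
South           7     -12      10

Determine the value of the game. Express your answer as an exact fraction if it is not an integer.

Row minima: North → -9, Central → -17, South → -12; maximin = -9.
Column maxima: Route-1 → 7, Route-2 → 10, Route-3 → 10; minimax = 7.
-9 ≠ 7, so there is no saddle point; optimal play is mixed.
Central is strictly dominated by South, so the inspector never plays it.
Route-3 is strictly dominated by Route-1 (it gives the inspector strictly more in every row), so the smuggler never plays it.
On the remaining 2×2 (North, South vs Route-1, Route-2):
Let the inspector play North with probability p. Expected payoff against Route-1: (-9)p + 7(1−p) = −16p + 7; against Route-2: 10p + (-12)(1−p) = 22p − 12.
Setting these equal: −16p + 7 = 22p − 12 ⇒ −38p = -19 ⇒ p = 1/2, and the value is (-16)·(1/2) + 7 = -1.
For the smuggler: with q = P(Route-1), equating North's and South's payoffs gives −19q + 10 = 19q − 12 ⇒ q = 11/19.

-1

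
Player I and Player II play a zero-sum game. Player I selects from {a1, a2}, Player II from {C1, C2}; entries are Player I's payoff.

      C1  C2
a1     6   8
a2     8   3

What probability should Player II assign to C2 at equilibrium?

Row minima: a1 → 6, a2 → 3; maximin = 6.
Column maxima: C1 → 8, C2 → 8; minimax = 8.
6 ≠ 8, so there is no saddle point; optimal play is mixed.
Let Player I play a1 with probability p. Expected payoff against C1: 6p + 8(1−p) = −2p + 8; against C2: 8p + 3(1−p) = 5p + 3.
Setting these equal: −2p + 8 = 5p + 3 ⇒ −7p = -5 ⇒ p = 5/7, and the value is (-2)·(5/7) + 8 = 46/7.
For Player II: with q = P(C1), equating a1's and a2's payoffs gives −2q + 8 = 5q + 3 ⇒ q = 5/7.

2/7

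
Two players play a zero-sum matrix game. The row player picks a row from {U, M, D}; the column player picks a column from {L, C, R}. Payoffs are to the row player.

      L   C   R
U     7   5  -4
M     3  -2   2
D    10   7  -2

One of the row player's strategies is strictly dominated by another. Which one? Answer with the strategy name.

U

D gives a strictly higher payoff than U against every column: 10 > 7, 7 > 5, -2 > -4.
So U is strictly dominated and the row player never plays it.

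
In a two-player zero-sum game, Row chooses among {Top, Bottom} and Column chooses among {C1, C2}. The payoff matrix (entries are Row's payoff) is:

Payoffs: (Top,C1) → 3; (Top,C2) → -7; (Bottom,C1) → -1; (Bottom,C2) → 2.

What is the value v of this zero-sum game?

Row minima: Top → -7, Bottom → -1; maximin = -1.
Column maxima: C1 → 3, C2 → 2; minimax = 2.
-1 ≠ 2, so there is no saddle point; optimal play is mixed.
Let Row play Top with probability p. Expected payoff against C1: 3p + (-1)(1−p) = 4p − 1; against C2: (-7)p + 2(1−p) = −9p + 2.
Setting these equal: 4p − 1 = −9p + 2 ⇒ 13p = 3 ⇒ p = 3/13, and the value is (4)·(3/13) − 1 = -1/13.
For Column: with q = P(C1), equating Top's and Bottom's payoffs gives 10q − 7 = −3q + 2 ⇒ q = 9/13.

-1/13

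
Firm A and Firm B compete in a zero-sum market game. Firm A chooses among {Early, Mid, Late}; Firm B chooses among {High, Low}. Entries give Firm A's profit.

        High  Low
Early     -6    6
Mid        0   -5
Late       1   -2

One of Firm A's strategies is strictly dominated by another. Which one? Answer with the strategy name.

Mid

Late gives a strictly higher payoff than Mid against every column: 1 > 0, -2 > -5.
So Mid is strictly dominated and Firm A never plays it.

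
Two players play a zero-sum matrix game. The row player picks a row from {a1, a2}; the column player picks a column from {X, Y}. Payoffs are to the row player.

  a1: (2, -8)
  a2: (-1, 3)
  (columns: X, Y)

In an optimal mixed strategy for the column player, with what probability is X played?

11/14

Row minima: a1 → -8, a2 → -1; maximin = -1.
Column maxima: X → 2, Y → 3; minimax = 2.
-1 ≠ 2, so there is no saddle point; optimal play is mixed.
Let the row player play a1 with probability p. Expected payoff against X: 2p + (-1)(1−p) = 3p − 1; against Y: (-8)p + 3(1−p) = −11p + 3.
Setting these equal: 3p − 1 = −11p + 3 ⇒ 14p = 4 ⇒ p = 2/7, and the value is (3)·(2/7) − 1 = -1/7.
For the column player: with q = P(X), equating a1's and a2's payoffs gives 10q − 8 = −4q + 3 ⇒ q = 11/14.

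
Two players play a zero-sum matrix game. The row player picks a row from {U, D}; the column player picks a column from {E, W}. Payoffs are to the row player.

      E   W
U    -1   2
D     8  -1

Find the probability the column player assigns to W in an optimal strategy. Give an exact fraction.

3/4

Row minima: U → -1, D → -1; maximin = -1.
Column maxima: E → 8, W → 2; minimax = 2.
-1 ≠ 2, so there is no saddle point; optimal play is mixed.
Let the row player play U with probability p. Expected payoff against E: (-1)p + 8(1−p) = −9p + 8; against W: 2p + (-1)(1−p) = 3p − 1.
Setting these equal: −9p + 8 = 3p − 1 ⇒ −12p = -9 ⇒ p = 3/4, and the value is (-9)·(3/4) + 8 = 5/4.
For the column player: with q = P(E), equating U's and D's payoffs gives −3q + 2 = 9q − 1 ⇒ q = 1/4.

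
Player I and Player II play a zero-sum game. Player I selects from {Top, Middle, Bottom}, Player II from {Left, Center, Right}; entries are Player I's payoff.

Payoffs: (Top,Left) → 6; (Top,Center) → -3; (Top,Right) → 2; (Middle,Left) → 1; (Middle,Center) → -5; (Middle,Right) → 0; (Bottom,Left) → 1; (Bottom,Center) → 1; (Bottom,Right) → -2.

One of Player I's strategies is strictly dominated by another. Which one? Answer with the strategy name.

Top gives a strictly higher payoff than Middle against every column: 6 > 1, -3 > -5, 2 > 0.
So Middle is strictly dominated and Player I never plays it.

Middle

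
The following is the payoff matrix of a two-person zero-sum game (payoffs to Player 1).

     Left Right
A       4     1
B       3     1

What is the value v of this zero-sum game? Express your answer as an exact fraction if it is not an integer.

1

Row minima: A → 1, B → 1; maximin = 1.
Column maxima: Left → 4, Right → 1; minimax = 1.
Since maximin = minimax = 1, there is a saddle point and the value is 1.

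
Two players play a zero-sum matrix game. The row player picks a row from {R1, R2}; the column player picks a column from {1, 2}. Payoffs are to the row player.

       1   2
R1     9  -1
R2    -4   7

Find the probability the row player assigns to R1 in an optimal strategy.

11/21

Row minima: R1 → -1, R2 → -4; maximin = -1.
Column maxima: 1 → 9, 2 → 7; minimax = 7.
-1 ≠ 7, so there is no saddle point; optimal play is mixed.
Let the row player play R1 with probability p. Expected payoff against 1: 9p + (-4)(1−p) = 13p − 4; against 2: (-1)p + 7(1−p) = −8p + 7.
Setting these equal: 13p − 4 = −8p + 7 ⇒ 21p = 11 ⇒ p = 11/21, and the value is (13)·(11/21) − 4 = 59/21.
For the column player: with q = P(1), equating R1's and R2's payoffs gives 10q − 1 = −11q + 7 ⇒ q = 8/21.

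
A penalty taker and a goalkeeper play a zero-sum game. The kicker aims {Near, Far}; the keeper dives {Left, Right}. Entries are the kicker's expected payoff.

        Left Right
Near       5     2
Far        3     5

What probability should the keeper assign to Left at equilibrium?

3/5

Row minima: Near → 2, Far → 3; maximin = 3.
Column maxima: Left → 5, Right → 5; minimax = 5.
3 ≠ 5, so there is no saddle point; optimal play is mixed.
Let the kicker play Near with probability p. Expected payoff against Left: 5p + 3(1−p) = 2p + 3; against Right: 2p + 5(1−p) = −3p + 5.
Setting these equal: 2p + 3 = −3p + 5 ⇒ 5p = 2 ⇒ p = 2/5, and the value is (2)·(2/5) + 3 = 19/5.
For the keeper: with q = P(Left), equating Near's and Far's payoffs gives 3q + 2 = −2q + 5 ⇒ q = 3/5.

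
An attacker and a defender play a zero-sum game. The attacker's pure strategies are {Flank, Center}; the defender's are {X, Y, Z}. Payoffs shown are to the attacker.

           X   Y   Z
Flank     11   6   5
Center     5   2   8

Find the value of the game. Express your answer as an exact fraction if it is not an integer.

38/7

Row minima: Flank → 5, Center → 2; maximin = 5.
Column maxima: X → 11, Y → 6, Z → 8; minimax = 6.
5 ≠ 6, so there is no saddle point; optimal play is mixed.
X is strictly dominated by Y (it gives the attacker strictly more in every row), so the defender never plays it.
On the remaining 2×2 (Flank, Center vs Y, Z):
Let the attacker play Flank with probability p. Expected payoff against Y: 6p + 2(1−p) = 4p + 2; against Z: 5p + 8(1−p) = −3p + 8.
Setting these equal: 4p + 2 = −3p + 8 ⇒ 7p = 6 ⇒ p = 6/7, and the value is (4)·(6/7) + 2 = 38/7.
For the defender: with q = P(Y), equating Flank's and Center's payoffs gives q + 5 = −6q + 8 ⇒ q = 3/7.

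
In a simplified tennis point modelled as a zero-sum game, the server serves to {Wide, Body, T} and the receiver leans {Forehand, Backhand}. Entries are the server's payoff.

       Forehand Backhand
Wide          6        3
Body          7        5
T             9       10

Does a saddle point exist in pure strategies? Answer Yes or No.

Yes

Row minima: Wide → 3, Body → 5, T → 9; maximin = 9.
Column maxima: Forehand → 9, Backhand → 10; minimax = 9.
maximin = minimax = 9, so a saddle point exists.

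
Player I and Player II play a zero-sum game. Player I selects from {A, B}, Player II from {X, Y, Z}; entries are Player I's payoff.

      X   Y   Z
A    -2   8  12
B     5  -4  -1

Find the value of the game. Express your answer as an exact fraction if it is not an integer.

32/19

Row minima: A → -2, B → -4; maximin = -2.
Column maxima: X → 5, Y → 8, Z → 12; minimax = 5.
-2 ≠ 5, so there is no saddle point; optimal play is mixed.
Z is strictly dominated by Y (it gives Player I strictly more in every row), so Player II never plays it.
On the remaining 2×2 (A, B vs X, Y):
Let Player I play A with probability p. Expected payoff against X: (-2)p + 5(1−p) = −7p + 5; against Y: 8p + (-4)(1−p) = 12p − 4.
Setting these equal: −7p + 5 = 12p − 4 ⇒ −19p = -9 ⇒ p = 9/19, and the value is (-7)·(9/19) + 5 = 32/19.
For Player II: with q = P(X), equating A's and B's payoffs gives −10q + 8 = 9q − 4 ⇒ q = 12/19.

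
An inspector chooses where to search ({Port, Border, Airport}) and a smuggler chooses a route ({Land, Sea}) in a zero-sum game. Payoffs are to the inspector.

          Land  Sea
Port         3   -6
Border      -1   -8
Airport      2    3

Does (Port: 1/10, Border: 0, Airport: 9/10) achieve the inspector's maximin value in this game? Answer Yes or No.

Yes

Against Land this mix gives (1/10)·3 + (9/10)·2 = 21/10.
Against Sea this mix gives (1/10)·(-6) + (9/10)·3 = 21/10.
All of the smuggler's active replies (Land, Sea) yield 21/10, and no column does worse for the inspector. The mix makes the smuggler indifferent and guarantees 21/10, so it is optimal.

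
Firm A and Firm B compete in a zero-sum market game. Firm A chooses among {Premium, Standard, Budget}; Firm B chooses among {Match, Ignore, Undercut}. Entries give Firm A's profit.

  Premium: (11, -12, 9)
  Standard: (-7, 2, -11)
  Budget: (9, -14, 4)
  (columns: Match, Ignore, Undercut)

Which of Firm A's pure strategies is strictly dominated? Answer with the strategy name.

Budget

Premium gives a strictly higher payoff than Budget against every column: 11 > 9, -12 > -14, 9 > 4.
So Budget is strictly dominated and Firm A never plays it.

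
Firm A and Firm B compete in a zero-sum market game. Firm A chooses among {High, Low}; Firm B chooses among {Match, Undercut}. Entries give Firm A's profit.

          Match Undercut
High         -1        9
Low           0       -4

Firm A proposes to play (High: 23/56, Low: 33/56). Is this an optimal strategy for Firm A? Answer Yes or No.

Against Match this mix gives (23/56)·(-1) + (33/56)·0 = -23/56.
Against Undercut this mix gives (23/56)·9 + (33/56)·(-4) = 75/56.
Firm B will play Match, holding Firm A to -23/56. Shifting weight toward the row that does better against Match would raise this floor (the equalizing mix achieves -2/7 against both Match and Undercut), so the proposed strategy is not optimal.

No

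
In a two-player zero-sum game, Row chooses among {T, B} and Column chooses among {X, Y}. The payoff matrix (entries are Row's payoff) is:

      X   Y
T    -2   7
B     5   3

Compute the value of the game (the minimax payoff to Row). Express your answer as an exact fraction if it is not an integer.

Row minima: T → -2, B → 3; maximin = 3.
Column maxima: X → 5, Y → 7; minimax = 5.
3 ≠ 5, so there is no saddle point; optimal play is mixed.
Let Row play T with probability p. Expected payoff against X: (-2)p + 5(1−p) = −7p + 5; against Y: 7p + 3(1−p) = 4p + 3.
Setting these equal: −7p + 5 = 4p + 3 ⇒ −11p = -2 ⇒ p = 2/11, and the value is (-7)·(2/11) + 5 = 41/11.
For Column: with q = P(X), equating T's and B's payoffs gives −9q + 7 = 2q + 3 ⇒ q = 4/11.

41/11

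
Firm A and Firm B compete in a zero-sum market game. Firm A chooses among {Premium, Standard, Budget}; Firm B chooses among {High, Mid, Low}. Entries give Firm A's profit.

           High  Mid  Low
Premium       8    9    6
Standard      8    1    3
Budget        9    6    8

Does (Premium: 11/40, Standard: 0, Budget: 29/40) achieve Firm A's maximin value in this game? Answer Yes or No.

No

Against High this mix gives (11/40)·8 + (29/40)·9 = 349/40.
Against Mid this mix gives (11/40)·9 + (29/40)·6 = 273/40.
Against Low this mix gives (11/40)·6 + (29/40)·8 = 149/20.
Firm B will play Mid, holding Firm A to 273/40. Shifting weight toward the row that does better against Mid would raise this floor (the equalizing mix achieves 36/5 against both Mid and Low), so the proposed strategy is not optimal.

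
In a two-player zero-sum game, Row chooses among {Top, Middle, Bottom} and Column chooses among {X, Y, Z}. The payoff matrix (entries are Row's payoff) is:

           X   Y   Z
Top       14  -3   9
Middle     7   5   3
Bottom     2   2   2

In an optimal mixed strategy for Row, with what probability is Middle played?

Row minima: Top → -3, Middle → 3, Bottom → 2; maximin = 3.
Column maxima: X → 14, Y → 5, Z → 9; minimax = 5.
3 ≠ 5, so there is no saddle point; optimal play is mixed.
Bottom is strictly dominated by Middle, so Row never plays it.
With Bottom eliminated, X is strictly dominated by Y (it gives Row strictly more in every remaining row), so Column never plays it.
On the remaining 2×2 (Top, Middle vs Y, Z):
Let Row play Top with probability p. Expected payoff against Y: (-3)p + 5(1−p) = −8p + 5; against Z: 9p + 3(1−p) = 6p + 3.
Setting these equal: −8p + 5 = 6p + 3 ⇒ −14p = -2 ⇒ p = 1/7, and the value is (-8)·(1/7) + 5 = 27/7.
For Column: with q = P(Y), equating Top's and Middle's payoffs gives −12q + 9 = 2q + 3 ⇒ q = 3/7.

6/7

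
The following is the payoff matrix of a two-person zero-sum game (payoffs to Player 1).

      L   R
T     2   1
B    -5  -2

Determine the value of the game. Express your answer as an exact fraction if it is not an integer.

1

Row minima: T → 1, B → -5; maximin = 1.
Column maxima: L → 2, R → 1; minimax = 1.
Since maximin = minimax = 1, there is a saddle point and the value is 1.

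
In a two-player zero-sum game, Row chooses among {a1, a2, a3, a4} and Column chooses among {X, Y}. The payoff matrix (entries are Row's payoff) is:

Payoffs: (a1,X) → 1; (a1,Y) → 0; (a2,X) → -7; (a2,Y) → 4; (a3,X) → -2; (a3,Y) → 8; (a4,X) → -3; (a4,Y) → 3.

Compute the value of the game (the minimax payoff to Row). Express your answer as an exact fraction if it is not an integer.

Row minima: a1 → 0, a2 → -7, a3 → -2, a4 → -3; maximin = 0.
Column maxima: X → 1, Y → 8; minimax = 1.
0 ≠ 1, so there is no saddle point; optimal play is mixed.
a2 is strictly dominated by a3, so Row never plays it.
a4 is strictly dominated by a3, so Row never plays it.
On the remaining 2×2 (a1, a3 vs X, Y):
Let Row play a1 with probability p. Expected payoff against X: 1p + (-2)(1−p) = 3p − 2; against Y: 0p + 8(1−p) = −8p + 8.
Setting these equal: 3p − 2 = −8p + 8 ⇒ 11p = 10 ⇒ p = 10/11, and the value is (3)·(10/11) − 2 = 8/11.
For Column: with q = P(X), equating a1's and a3's payoffs gives q = −10q + 8 ⇒ q = 8/11.

8/11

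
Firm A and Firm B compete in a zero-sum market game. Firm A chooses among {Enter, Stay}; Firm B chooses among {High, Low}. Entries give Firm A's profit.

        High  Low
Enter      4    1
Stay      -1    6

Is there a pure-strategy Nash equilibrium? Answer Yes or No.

Row minima: Enter → 1, Stay → -1; maximin = 1.
Column maxima: High → 4, Low → 6; minimax = 4.
1 ≠ 4, so no pure-strategy equilibrium exists.

No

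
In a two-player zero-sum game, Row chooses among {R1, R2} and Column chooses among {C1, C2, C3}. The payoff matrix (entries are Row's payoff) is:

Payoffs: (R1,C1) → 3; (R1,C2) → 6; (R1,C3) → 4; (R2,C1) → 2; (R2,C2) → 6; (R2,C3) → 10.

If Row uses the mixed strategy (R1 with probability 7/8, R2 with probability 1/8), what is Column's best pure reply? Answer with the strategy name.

C1

If Column plays C1, Row's expected payoff is (7/8)·3 + (1/8)·2 = 23/8.
If Column plays C2, Row's expected payoff is (7/8)·6 + (1/8)·6 = 6.
If Column plays C3, Row's expected payoff is (7/8)·4 + (1/8)·10 = 19/4.
Column minimizes Row's payoff; the smallest is 23/8, so the best response is C1.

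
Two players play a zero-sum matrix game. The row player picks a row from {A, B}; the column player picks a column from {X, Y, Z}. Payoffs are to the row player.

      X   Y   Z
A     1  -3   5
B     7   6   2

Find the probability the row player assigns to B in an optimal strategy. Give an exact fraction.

2/3

Row minima: A → -3, B → 2; maximin = 2.
Column maxima: X → 7, Y → 6, Z → 5; minimax = 5.
2 ≠ 5, so there is no saddle point; optimal play is mixed.
X is strictly dominated by Y (it gives the row player strictly more in every row), so the column player never plays it.
On the remaining 2×2 (A, B vs Y, Z):
Let the row player play A with probability p. Expected payoff against Y: (-3)p + 6(1−p) = −9p + 6; against Z: 5p + 2(1−p) = 3p + 2.
Setting these equal: −9p + 6 = 3p + 2 ⇒ −12p = -4 ⇒ p = 1/3, and the value is (-9)·(1/3) + 6 = 3.
For the column player: with q = P(Y), equating A's and B's payoffs gives −8q + 5 = 4q + 2 ⇒ q = 1/4.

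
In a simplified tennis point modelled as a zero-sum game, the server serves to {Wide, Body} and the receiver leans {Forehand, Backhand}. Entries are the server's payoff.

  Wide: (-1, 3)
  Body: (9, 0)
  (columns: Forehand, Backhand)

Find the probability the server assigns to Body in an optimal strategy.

4/13

Row minima: Wide → -1, Body → 0; maximin = 0.
Column maxima: Forehand → 9, Backhand → 3; minimax = 3.
0 ≠ 3, so there is no saddle point; optimal play is mixed.
Let the server play Wide with probability p. Expected payoff against Forehand: (-1)p + 9(1−p) = −10p + 9; against Backhand: 3p + 0(1−p) = 3p.
Setting these equal: −10p + 9 = 3p ⇒ −13p = -9 ⇒ p = 9/13, and the value is (-10)·(9/13) + 9 = 27/13.
For the receiver: with q = P(Forehand), equating Wide's and Body's payoffs gives −4q + 3 = 9q ⇒ q = 3/13.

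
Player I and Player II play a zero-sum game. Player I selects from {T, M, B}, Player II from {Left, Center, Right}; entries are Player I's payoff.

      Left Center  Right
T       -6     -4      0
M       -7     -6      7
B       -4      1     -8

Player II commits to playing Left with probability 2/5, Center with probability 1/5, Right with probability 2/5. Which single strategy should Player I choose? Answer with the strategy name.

Expected payoff of T: (2/5)·(-6) + (1/5)·(-4) + (2/5)·0 = -16/5.
Expected payoff of M: (2/5)·(-7) + (1/5)·(-6) + (2/5)·7 = -6/5.
Expected payoff of B: (2/5)·(-4) + (1/5)·1 + (2/5)·(-8) = -23/5.
The largest is -6/5, so Player I's best response is M.

M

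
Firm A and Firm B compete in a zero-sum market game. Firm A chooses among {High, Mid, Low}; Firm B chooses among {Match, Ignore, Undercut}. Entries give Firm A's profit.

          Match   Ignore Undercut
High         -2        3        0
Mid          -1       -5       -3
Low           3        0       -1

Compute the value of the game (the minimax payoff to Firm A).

Row minima: High → -2, Mid → -5, Low → -1; maximin = -1.
Column maxima: Match → 3, Ignore → 3, Undercut → 0; minimax = 0.
-1 ≠ 0, so there is no saddle point; optimal play is mixed.
Mid is strictly dominated by Low, so Firm A never plays it.
With Mid eliminated, Ignore is strictly dominated by Undercut (it gives Firm A strictly more in every remaining row), so Firm B never plays it.
On the remaining 2×2 (High, Low vs Match, Undercut):
Let Firm A play High with probability p. Expected payoff against Match: (-2)p + 3(1−p) = −5p + 3; against Undercut: 0p + (-1)(1−p) = p − 1.
Setting these equal: −5p + 3 = p − 1 ⇒ −6p = -4 ⇒ p = 2/3, and the value is (-5)·(2/3) + 3 = -1/3.
For Firm B: with q = P(Match), equating High's and Low's payoffs gives −2q = 4q − 1 ⇒ q = 1/6.

-1/3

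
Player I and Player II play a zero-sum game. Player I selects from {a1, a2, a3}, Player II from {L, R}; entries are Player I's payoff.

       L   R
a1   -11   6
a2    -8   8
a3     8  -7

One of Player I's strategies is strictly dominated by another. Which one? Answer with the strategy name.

a2 gives a strictly higher payoff than a1 against every column: -8 > -11, 8 > 6.
So a1 is strictly dominated and Player I never plays it.

a1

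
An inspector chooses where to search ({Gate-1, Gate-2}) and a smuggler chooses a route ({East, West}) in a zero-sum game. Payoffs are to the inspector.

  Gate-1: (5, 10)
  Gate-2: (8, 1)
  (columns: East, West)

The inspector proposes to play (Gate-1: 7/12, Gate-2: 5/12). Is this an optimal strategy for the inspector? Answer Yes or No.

Yes

Against East this mix gives (7/12)·5 + (5/12)·8 = 25/4.
Against West this mix gives (7/12)·10 + (5/12)·1 = 25/4.
All of the smuggler's active replies (East, West) yield 25/4, and no column does worse for the inspector. The mix makes the smuggler indifferent and guarantees 25/4, so it is optimal.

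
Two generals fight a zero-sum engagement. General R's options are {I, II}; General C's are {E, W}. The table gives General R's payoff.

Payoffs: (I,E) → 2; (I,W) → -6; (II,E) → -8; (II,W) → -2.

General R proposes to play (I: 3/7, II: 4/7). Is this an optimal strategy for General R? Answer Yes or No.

Yes

Against E this mix gives (3/7)·2 + (4/7)·(-8) = -26/7.
Against W this mix gives (3/7)·(-6) + (4/7)·(-2) = -26/7.
All of General C's active replies (E, W) yield -26/7, and no column does worse for General R. The mix makes General C indifferent and guarantees -26/7, so it is optimal.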